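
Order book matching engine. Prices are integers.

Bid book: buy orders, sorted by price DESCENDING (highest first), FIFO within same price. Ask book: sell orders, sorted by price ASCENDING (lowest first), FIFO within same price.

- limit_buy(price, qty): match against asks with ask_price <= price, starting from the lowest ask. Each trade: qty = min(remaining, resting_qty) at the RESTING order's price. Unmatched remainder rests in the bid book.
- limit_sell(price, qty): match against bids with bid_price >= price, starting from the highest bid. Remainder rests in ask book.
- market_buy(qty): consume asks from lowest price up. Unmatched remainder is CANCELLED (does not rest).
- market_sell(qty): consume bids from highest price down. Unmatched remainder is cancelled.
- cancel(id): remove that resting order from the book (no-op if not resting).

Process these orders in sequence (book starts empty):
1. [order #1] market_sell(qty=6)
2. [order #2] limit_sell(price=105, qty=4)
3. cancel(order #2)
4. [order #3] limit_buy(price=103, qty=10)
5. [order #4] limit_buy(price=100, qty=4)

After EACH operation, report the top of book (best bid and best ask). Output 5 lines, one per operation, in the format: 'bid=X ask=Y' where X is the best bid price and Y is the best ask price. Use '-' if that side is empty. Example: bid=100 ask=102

After op 1 [order #1] market_sell(qty=6): fills=none; bids=[-] asks=[-]
After op 2 [order #2] limit_sell(price=105, qty=4): fills=none; bids=[-] asks=[#2:4@105]
After op 3 cancel(order #2): fills=none; bids=[-] asks=[-]
After op 4 [order #3] limit_buy(price=103, qty=10): fills=none; bids=[#3:10@103] asks=[-]
After op 5 [order #4] limit_buy(price=100, qty=4): fills=none; bids=[#3:10@103 #4:4@100] asks=[-]

Answer: bid=- ask=-
bid=- ask=105
bid=- ask=-
bid=103 ask=-
bid=103 ask=-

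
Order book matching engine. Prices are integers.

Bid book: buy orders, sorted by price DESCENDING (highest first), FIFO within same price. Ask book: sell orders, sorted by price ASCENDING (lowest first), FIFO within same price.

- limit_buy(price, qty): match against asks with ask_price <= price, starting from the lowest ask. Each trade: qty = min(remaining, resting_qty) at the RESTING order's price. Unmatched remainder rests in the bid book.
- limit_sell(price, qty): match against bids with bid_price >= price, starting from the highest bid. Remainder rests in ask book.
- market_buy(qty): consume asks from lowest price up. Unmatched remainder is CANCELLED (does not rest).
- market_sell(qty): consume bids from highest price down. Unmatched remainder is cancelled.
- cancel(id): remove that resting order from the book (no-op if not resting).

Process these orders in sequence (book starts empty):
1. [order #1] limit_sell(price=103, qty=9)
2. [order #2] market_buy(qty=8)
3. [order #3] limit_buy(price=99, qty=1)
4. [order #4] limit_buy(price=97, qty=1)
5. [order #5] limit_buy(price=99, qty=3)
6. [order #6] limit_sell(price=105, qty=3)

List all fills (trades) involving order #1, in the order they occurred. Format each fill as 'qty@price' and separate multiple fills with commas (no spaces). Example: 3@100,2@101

Answer: 8@103

Derivation:
After op 1 [order #1] limit_sell(price=103, qty=9): fills=none; bids=[-] asks=[#1:9@103]
After op 2 [order #2] market_buy(qty=8): fills=#2x#1:8@103; bids=[-] asks=[#1:1@103]
After op 3 [order #3] limit_buy(price=99, qty=1): fills=none; bids=[#3:1@99] asks=[#1:1@103]
After op 4 [order #4] limit_buy(price=97, qty=1): fills=none; bids=[#3:1@99 #4:1@97] asks=[#1:1@103]
After op 5 [order #5] limit_buy(price=99, qty=3): fills=none; bids=[#3:1@99 #5:3@99 #4:1@97] asks=[#1:1@103]
After op 6 [order #6] limit_sell(price=105, qty=3): fills=none; bids=[#3:1@99 #5:3@99 #4:1@97] asks=[#1:1@103 #6:3@105]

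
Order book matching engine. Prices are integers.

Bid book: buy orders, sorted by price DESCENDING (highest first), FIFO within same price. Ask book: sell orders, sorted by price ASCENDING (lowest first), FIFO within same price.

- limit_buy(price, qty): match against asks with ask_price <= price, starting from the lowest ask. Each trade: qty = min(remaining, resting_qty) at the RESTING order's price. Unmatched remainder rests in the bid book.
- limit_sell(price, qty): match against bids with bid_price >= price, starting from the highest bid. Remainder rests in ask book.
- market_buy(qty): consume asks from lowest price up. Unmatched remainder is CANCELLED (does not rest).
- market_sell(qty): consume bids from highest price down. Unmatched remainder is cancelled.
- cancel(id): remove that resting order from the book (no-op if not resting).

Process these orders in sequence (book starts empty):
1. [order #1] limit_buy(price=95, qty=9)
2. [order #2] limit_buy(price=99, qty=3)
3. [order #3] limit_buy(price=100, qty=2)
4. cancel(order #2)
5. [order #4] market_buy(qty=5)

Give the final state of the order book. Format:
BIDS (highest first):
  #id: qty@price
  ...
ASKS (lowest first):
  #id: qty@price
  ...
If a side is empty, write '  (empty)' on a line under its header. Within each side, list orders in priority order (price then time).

Answer: BIDS (highest first):
  #3: 2@100
  #1: 9@95
ASKS (lowest first):
  (empty)

Derivation:
After op 1 [order #1] limit_buy(price=95, qty=9): fills=none; bids=[#1:9@95] asks=[-]
After op 2 [order #2] limit_buy(price=99, qty=3): fills=none; bids=[#2:3@99 #1:9@95] asks=[-]
After op 3 [order #3] limit_buy(price=100, qty=2): fills=none; bids=[#3:2@100 #2:3@99 #1:9@95] asks=[-]
After op 4 cancel(order #2): fills=none; bids=[#3:2@100 #1:9@95] asks=[-]
After op 5 [order #4] market_buy(qty=5): fills=none; bids=[#3:2@100 #1:9@95] asks=[-]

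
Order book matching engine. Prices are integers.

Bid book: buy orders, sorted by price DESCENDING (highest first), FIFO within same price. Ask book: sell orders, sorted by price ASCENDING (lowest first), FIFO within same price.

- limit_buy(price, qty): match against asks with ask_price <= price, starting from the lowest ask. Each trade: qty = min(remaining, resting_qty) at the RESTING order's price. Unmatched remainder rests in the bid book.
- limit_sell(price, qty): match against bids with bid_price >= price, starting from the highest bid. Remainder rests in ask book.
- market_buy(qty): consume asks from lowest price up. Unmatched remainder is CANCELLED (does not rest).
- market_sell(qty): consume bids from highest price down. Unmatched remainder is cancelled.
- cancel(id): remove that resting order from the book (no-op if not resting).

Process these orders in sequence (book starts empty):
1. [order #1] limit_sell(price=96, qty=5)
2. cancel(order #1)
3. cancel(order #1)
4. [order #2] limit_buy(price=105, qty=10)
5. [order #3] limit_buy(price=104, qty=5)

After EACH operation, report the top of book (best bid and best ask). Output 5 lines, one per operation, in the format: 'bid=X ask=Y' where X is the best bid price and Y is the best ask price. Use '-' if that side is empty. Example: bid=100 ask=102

After op 1 [order #1] limit_sell(price=96, qty=5): fills=none; bids=[-] asks=[#1:5@96]
After op 2 cancel(order #1): fills=none; bids=[-] asks=[-]
After op 3 cancel(order #1): fills=none; bids=[-] asks=[-]
After op 4 [order #2] limit_buy(price=105, qty=10): fills=none; bids=[#2:10@105] asks=[-]
After op 5 [order #3] limit_buy(price=104, qty=5): fills=none; bids=[#2:10@105 #3:5@104] asks=[-]

Answer: bid=- ask=96
bid=- ask=-
bid=- ask=-
bid=105 ask=-
bid=105 ask=-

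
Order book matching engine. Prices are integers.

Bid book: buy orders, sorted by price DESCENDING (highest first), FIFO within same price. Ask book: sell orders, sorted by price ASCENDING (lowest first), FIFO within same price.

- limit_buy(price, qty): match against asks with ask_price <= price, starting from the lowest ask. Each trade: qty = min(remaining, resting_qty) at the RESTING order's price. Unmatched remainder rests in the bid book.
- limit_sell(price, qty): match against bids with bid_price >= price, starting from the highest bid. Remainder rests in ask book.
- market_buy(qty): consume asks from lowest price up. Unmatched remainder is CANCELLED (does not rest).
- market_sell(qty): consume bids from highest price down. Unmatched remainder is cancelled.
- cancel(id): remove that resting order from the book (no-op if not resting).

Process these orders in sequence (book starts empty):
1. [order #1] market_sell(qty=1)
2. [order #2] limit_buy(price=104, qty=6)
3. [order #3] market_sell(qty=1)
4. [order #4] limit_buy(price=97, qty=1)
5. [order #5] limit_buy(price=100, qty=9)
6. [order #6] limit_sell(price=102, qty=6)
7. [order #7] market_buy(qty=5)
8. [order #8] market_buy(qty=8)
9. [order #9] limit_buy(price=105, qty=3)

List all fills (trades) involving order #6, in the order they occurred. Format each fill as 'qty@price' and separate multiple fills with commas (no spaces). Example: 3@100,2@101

Answer: 5@104,1@102

Derivation:
After op 1 [order #1] market_sell(qty=1): fills=none; bids=[-] asks=[-]
After op 2 [order #2] limit_buy(price=104, qty=6): fills=none; bids=[#2:6@104] asks=[-]
After op 3 [order #3] market_sell(qty=1): fills=#2x#3:1@104; bids=[#2:5@104] asks=[-]
After op 4 [order #4] limit_buy(price=97, qty=1): fills=none; bids=[#2:5@104 #4:1@97] asks=[-]
After op 5 [order #5] limit_buy(price=100, qty=9): fills=none; bids=[#2:5@104 #5:9@100 #4:1@97] asks=[-]
After op 6 [order #6] limit_sell(price=102, qty=6): fills=#2x#6:5@104; bids=[#5:9@100 #4:1@97] asks=[#6:1@102]
After op 7 [order #7] market_buy(qty=5): fills=#7x#6:1@102; bids=[#5:9@100 #4:1@97] asks=[-]
After op 8 [order #8] market_buy(qty=8): fills=none; bids=[#5:9@100 #4:1@97] asks=[-]
After op 9 [order #9] limit_buy(price=105, qty=3): fills=none; bids=[#9:3@105 #5:9@100 #4:1@97] asks=[-]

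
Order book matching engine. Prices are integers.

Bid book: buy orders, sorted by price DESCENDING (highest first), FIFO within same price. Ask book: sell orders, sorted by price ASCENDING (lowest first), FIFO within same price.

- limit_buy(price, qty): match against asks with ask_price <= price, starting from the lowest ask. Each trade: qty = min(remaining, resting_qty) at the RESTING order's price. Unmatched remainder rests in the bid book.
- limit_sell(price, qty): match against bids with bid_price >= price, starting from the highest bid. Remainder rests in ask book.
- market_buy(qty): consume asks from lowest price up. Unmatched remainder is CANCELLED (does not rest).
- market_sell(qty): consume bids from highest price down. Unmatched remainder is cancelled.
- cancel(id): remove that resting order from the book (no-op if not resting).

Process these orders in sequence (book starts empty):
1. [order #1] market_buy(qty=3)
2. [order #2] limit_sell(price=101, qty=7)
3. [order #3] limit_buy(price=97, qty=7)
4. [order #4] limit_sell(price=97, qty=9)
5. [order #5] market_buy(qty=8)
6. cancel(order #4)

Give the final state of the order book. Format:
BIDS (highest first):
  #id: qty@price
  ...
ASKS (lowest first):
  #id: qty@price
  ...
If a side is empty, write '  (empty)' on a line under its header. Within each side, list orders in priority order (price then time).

Answer: BIDS (highest first):
  (empty)
ASKS (lowest first):
  #2: 1@101

Derivation:
After op 1 [order #1] market_buy(qty=3): fills=none; bids=[-] asks=[-]
After op 2 [order #2] limit_sell(price=101, qty=7): fills=none; bids=[-] asks=[#2:7@101]
After op 3 [order #3] limit_buy(price=97, qty=7): fills=none; bids=[#3:7@97] asks=[#2:7@101]
After op 4 [order #4] limit_sell(price=97, qty=9): fills=#3x#4:7@97; bids=[-] asks=[#4:2@97 #2:7@101]
After op 5 [order #5] market_buy(qty=8): fills=#5x#4:2@97 #5x#2:6@101; bids=[-] asks=[#2:1@101]
After op 6 cancel(order #4): fills=none; bids=[-] asks=[#2:1@101]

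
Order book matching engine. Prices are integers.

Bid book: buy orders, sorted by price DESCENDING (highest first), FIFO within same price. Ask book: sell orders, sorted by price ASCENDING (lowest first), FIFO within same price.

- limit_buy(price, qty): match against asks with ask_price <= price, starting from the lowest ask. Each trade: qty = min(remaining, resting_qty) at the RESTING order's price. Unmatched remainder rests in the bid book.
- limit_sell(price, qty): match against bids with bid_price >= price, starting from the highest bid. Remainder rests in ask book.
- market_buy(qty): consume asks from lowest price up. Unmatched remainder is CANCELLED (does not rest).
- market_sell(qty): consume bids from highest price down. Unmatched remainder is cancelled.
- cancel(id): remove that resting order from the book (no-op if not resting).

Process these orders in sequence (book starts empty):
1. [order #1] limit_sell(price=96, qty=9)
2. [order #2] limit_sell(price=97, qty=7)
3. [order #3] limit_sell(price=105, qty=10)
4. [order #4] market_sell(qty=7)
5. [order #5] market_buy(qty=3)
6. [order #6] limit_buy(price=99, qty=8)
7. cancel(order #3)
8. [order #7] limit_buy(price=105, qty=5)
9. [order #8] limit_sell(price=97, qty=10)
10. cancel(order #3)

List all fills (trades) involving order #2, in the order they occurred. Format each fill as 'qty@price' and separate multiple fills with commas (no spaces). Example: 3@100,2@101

Answer: 2@97,5@97

Derivation:
After op 1 [order #1] limit_sell(price=96, qty=9): fills=none; bids=[-] asks=[#1:9@96]
After op 2 [order #2] limit_sell(price=97, qty=7): fills=none; bids=[-] asks=[#1:9@96 #2:7@97]
After op 3 [order #3] limit_sell(price=105, qty=10): fills=none; bids=[-] asks=[#1:9@96 #2:7@97 #3:10@105]
After op 4 [order #4] market_sell(qty=7): fills=none; bids=[-] asks=[#1:9@96 #2:7@97 #3:10@105]
After op 5 [order #5] market_buy(qty=3): fills=#5x#1:3@96; bids=[-] asks=[#1:6@96 #2:7@97 #3:10@105]
After op 6 [order #6] limit_buy(price=99, qty=8): fills=#6x#1:6@96 #6x#2:2@97; bids=[-] asks=[#2:5@97 #3:10@105]
After op 7 cancel(order #3): fills=none; bids=[-] asks=[#2:5@97]
After op 8 [order #7] limit_buy(price=105, qty=5): fills=#7x#2:5@97; bids=[-] asks=[-]
After op 9 [order #8] limit_sell(price=97, qty=10): fills=none; bids=[-] asks=[#8:10@97]
After op 10 cancel(order #3): fills=none; bids=[-] asks=[#8:10@97]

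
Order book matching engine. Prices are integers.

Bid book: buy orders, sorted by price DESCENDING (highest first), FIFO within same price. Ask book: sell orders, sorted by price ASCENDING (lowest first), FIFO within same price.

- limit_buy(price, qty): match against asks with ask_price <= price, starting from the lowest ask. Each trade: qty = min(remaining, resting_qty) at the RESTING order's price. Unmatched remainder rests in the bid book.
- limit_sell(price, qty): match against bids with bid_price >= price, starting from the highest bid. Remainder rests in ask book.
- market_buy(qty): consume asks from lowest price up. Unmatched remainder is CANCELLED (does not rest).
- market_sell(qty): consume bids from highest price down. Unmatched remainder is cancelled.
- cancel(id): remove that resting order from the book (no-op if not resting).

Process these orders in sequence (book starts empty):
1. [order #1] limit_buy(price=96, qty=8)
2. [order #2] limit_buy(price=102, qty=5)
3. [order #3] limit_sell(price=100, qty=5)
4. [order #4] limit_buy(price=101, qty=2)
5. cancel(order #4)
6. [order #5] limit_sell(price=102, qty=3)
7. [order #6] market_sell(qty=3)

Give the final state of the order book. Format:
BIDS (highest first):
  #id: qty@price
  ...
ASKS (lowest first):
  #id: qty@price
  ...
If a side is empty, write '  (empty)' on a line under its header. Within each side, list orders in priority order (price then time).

After op 1 [order #1] limit_buy(price=96, qty=8): fills=none; bids=[#1:8@96] asks=[-]
After op 2 [order #2] limit_buy(price=102, qty=5): fills=none; bids=[#2:5@102 #1:8@96] asks=[-]
After op 3 [order #3] limit_sell(price=100, qty=5): fills=#2x#3:5@102; bids=[#1:8@96] asks=[-]
After op 4 [order #4] limit_buy(price=101, qty=2): fills=none; bids=[#4:2@101 #1:8@96] asks=[-]
After op 5 cancel(order #4): fills=none; bids=[#1:8@96] asks=[-]
After op 6 [order #5] limit_sell(price=102, qty=3): fills=none; bids=[#1:8@96] asks=[#5:3@102]
After op 7 [order #6] market_sell(qty=3): fills=#1x#6:3@96; bids=[#1:5@96] asks=[#5:3@102]

Answer: BIDS (highest first):
  #1: 5@96
ASKS (lowest first):
  #5: 3@102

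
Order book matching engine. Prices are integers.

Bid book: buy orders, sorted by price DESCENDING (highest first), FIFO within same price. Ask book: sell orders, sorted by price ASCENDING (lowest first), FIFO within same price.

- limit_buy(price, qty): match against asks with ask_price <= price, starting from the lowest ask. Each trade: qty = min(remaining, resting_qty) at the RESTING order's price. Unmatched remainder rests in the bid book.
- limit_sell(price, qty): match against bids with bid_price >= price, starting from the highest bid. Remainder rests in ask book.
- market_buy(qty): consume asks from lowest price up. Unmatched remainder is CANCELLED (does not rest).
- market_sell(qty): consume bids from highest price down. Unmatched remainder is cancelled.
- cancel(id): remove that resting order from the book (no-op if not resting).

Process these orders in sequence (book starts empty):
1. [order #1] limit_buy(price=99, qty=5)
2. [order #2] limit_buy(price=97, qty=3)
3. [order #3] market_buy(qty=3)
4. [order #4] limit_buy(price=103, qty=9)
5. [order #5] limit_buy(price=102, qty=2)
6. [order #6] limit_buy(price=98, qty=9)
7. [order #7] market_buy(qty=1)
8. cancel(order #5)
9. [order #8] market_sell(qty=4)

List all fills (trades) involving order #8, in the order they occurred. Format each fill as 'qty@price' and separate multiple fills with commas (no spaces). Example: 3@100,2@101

Answer: 4@103

Derivation:
After op 1 [order #1] limit_buy(price=99, qty=5): fills=none; bids=[#1:5@99] asks=[-]
After op 2 [order #2] limit_buy(price=97, qty=3): fills=none; bids=[#1:5@99 #2:3@97] asks=[-]
After op 3 [order #3] market_buy(qty=3): fills=none; bids=[#1:5@99 #2:3@97] asks=[-]
After op 4 [order #4] limit_buy(price=103, qty=9): fills=none; bids=[#4:9@103 #1:5@99 #2:3@97] asks=[-]
After op 5 [order #5] limit_buy(price=102, qty=2): fills=none; bids=[#4:9@103 #5:2@102 #1:5@99 #2:3@97] asks=[-]
After op 6 [order #6] limit_buy(price=98, qty=9): fills=none; bids=[#4:9@103 #5:2@102 #1:5@99 #6:9@98 #2:3@97] asks=[-]
After op 7 [order #7] market_buy(qty=1): fills=none; bids=[#4:9@103 #5:2@102 #1:5@99 #6:9@98 #2:3@97] asks=[-]
After op 8 cancel(order #5): fills=none; bids=[#4:9@103 #1:5@99 #6:9@98 #2:3@97] asks=[-]
After op 9 [order #8] market_sell(qty=4): fills=#4x#8:4@103; bids=[#4:5@103 #1:5@99 #6:9@98 #2:3@97] asks=[-]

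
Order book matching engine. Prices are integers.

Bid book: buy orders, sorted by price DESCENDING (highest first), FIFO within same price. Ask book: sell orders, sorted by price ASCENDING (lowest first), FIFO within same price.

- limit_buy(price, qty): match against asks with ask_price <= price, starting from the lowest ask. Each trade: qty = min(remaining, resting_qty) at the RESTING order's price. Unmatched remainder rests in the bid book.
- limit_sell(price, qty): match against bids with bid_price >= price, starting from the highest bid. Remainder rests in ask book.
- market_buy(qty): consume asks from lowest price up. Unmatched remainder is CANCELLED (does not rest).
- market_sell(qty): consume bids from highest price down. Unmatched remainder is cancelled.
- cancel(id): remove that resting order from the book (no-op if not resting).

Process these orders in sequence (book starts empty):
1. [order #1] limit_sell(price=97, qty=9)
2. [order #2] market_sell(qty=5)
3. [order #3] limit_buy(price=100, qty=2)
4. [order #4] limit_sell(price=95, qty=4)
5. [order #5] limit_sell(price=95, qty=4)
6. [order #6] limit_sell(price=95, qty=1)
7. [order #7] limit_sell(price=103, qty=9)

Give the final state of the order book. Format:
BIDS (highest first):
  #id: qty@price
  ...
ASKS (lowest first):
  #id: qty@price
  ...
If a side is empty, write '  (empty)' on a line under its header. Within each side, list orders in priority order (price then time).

After op 1 [order #1] limit_sell(price=97, qty=9): fills=none; bids=[-] asks=[#1:9@97]
After op 2 [order #2] market_sell(qty=5): fills=none; bids=[-] asks=[#1:9@97]
After op 3 [order #3] limit_buy(price=100, qty=2): fills=#3x#1:2@97; bids=[-] asks=[#1:7@97]
After op 4 [order #4] limit_sell(price=95, qty=4): fills=none; bids=[-] asks=[#4:4@95 #1:7@97]
After op 5 [order #5] limit_sell(price=95, qty=4): fills=none; bids=[-] asks=[#4:4@95 #5:4@95 #1:7@97]
After op 6 [order #6] limit_sell(price=95, qty=1): fills=none; bids=[-] asks=[#4:4@95 #5:4@95 #6:1@95 #1:7@97]
After op 7 [order #7] limit_sell(price=103, qty=9): fills=none; bids=[-] asks=[#4:4@95 #5:4@95 #6:1@95 #1:7@97 #7:9@103]

Answer: BIDS (highest first):
  (empty)
ASKS (lowest first):
  #4: 4@95
  #5: 4@95
  #6: 1@95
  #1: 7@97
  #7: 9@103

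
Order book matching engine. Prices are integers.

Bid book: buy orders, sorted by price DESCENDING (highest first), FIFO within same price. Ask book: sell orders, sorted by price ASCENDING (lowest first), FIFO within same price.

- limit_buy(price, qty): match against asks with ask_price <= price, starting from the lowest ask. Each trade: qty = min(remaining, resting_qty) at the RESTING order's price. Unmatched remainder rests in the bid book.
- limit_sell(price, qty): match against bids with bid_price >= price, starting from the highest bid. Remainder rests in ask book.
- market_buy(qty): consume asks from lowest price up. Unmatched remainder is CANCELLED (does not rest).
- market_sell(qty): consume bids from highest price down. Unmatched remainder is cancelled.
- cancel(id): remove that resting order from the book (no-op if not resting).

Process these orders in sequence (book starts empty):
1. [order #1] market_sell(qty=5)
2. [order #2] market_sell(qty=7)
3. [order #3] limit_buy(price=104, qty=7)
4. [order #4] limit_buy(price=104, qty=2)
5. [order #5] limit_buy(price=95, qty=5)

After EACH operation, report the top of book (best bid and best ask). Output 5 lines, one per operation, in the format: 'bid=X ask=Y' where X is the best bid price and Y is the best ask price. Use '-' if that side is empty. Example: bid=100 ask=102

After op 1 [order #1] market_sell(qty=5): fills=none; bids=[-] asks=[-]
After op 2 [order #2] market_sell(qty=7): fills=none; bids=[-] asks=[-]
After op 3 [order #3] limit_buy(price=104, qty=7): fills=none; bids=[#3:7@104] asks=[-]
After op 4 [order #4] limit_buy(price=104, qty=2): fills=none; bids=[#3:7@104 #4:2@104] asks=[-]
After op 5 [order #5] limit_buy(price=95, qty=5): fills=none; bids=[#3:7@104 #4:2@104 #5:5@95] asks=[-]

Answer: bid=- ask=-
bid=- ask=-
bid=104 ask=-
bid=104 ask=-
bid=104 ask=-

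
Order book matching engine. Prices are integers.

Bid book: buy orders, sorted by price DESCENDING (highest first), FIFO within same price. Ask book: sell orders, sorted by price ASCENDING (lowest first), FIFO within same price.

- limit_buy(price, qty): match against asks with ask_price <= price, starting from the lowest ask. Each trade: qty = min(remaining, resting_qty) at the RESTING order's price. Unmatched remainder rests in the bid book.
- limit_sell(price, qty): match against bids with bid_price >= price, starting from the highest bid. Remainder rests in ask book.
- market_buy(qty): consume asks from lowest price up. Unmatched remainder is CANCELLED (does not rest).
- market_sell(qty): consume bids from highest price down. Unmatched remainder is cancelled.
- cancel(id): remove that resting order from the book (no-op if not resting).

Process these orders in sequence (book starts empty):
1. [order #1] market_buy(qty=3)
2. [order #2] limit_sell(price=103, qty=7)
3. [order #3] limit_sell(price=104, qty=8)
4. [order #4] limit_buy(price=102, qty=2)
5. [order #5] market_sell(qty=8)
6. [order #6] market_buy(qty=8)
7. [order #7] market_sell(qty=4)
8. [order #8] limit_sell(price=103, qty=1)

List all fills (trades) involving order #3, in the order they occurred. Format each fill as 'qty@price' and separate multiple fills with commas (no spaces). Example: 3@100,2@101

Answer: 1@104

Derivation:
After op 1 [order #1] market_buy(qty=3): fills=none; bids=[-] asks=[-]
After op 2 [order #2] limit_sell(price=103, qty=7): fills=none; bids=[-] asks=[#2:7@103]
After op 3 [order #3] limit_sell(price=104, qty=8): fills=none; bids=[-] asks=[#2:7@103 #3:8@104]
After op 4 [order #4] limit_buy(price=102, qty=2): fills=none; bids=[#4:2@102] asks=[#2:7@103 #3:8@104]
After op 5 [order #5] market_sell(qty=8): fills=#4x#5:2@102; bids=[-] asks=[#2:7@103 #3:8@104]
After op 6 [order #6] market_buy(qty=8): fills=#6x#2:7@103 #6x#3:1@104; bids=[-] asks=[#3:7@104]
After op 7 [order #7] market_sell(qty=4): fills=none; bids=[-] asks=[#3:7@104]
After op 8 [order #8] limit_sell(price=103, qty=1): fills=none; bids=[-] asks=[#8:1@103 #3:7@104]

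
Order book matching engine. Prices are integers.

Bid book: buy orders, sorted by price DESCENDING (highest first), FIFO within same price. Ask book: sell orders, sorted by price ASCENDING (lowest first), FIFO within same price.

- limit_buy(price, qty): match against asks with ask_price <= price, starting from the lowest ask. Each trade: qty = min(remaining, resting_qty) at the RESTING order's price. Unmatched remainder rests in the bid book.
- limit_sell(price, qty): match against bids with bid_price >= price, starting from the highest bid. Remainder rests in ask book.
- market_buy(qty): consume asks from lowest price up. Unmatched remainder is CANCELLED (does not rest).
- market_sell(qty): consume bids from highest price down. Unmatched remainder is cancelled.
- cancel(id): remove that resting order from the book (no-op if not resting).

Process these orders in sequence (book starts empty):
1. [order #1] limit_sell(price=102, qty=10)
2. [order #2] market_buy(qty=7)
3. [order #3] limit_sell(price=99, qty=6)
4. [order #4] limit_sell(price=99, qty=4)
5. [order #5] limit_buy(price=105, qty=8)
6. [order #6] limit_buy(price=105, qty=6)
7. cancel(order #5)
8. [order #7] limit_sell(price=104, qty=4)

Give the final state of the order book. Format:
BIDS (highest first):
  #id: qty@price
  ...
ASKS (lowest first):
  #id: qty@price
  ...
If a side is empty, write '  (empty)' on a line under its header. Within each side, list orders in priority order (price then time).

After op 1 [order #1] limit_sell(price=102, qty=10): fills=none; bids=[-] asks=[#1:10@102]
After op 2 [order #2] market_buy(qty=7): fills=#2x#1:7@102; bids=[-] asks=[#1:3@102]
After op 3 [order #3] limit_sell(price=99, qty=6): fills=none; bids=[-] asks=[#3:6@99 #1:3@102]
After op 4 [order #4] limit_sell(price=99, qty=4): fills=none; bids=[-] asks=[#3:6@99 #4:4@99 #1:3@102]
After op 5 [order #5] limit_buy(price=105, qty=8): fills=#5x#3:6@99 #5x#4:2@99; bids=[-] asks=[#4:2@99 #1:3@102]
After op 6 [order #6] limit_buy(price=105, qty=6): fills=#6x#4:2@99 #6x#1:3@102; bids=[#6:1@105] asks=[-]
After op 7 cancel(order #5): fills=none; bids=[#6:1@105] asks=[-]
After op 8 [order #7] limit_sell(price=104, qty=4): fills=#6x#7:1@105; bids=[-] asks=[#7:3@104]

Answer: BIDS (highest first):
  (empty)
ASKS (lowest first):
  #7: 3@104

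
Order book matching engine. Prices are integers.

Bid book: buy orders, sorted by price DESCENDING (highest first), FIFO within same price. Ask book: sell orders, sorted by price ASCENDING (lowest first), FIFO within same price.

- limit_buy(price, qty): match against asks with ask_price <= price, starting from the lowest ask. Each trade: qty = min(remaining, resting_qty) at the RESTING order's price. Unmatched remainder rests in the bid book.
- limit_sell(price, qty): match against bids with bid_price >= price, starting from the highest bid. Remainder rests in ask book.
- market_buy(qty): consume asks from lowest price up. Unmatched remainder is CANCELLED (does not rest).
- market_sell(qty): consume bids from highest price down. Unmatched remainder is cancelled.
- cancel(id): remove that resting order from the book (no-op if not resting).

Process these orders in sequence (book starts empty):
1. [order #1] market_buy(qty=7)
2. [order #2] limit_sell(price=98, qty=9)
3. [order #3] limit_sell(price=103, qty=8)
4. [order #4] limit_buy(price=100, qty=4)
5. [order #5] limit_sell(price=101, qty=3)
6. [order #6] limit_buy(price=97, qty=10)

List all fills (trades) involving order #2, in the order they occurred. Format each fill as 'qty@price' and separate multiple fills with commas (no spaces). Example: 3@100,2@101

Answer: 4@98

Derivation:
After op 1 [order #1] market_buy(qty=7): fills=none; bids=[-] asks=[-]
After op 2 [order #2] limit_sell(price=98, qty=9): fills=none; bids=[-] asks=[#2:9@98]
After op 3 [order #3] limit_sell(price=103, qty=8): fills=none; bids=[-] asks=[#2:9@98 #3:8@103]
After op 4 [order #4] limit_buy(price=100, qty=4): fills=#4x#2:4@98; bids=[-] asks=[#2:5@98 #3:8@103]
After op 5 [order #5] limit_sell(price=101, qty=3): fills=none; bids=[-] asks=[#2:5@98 #5:3@101 #3:8@103]
After op 6 [order #6] limit_buy(price=97, qty=10): fills=none; bids=[#6:10@97] asks=[#2:5@98 #5:3@101 #3:8@103]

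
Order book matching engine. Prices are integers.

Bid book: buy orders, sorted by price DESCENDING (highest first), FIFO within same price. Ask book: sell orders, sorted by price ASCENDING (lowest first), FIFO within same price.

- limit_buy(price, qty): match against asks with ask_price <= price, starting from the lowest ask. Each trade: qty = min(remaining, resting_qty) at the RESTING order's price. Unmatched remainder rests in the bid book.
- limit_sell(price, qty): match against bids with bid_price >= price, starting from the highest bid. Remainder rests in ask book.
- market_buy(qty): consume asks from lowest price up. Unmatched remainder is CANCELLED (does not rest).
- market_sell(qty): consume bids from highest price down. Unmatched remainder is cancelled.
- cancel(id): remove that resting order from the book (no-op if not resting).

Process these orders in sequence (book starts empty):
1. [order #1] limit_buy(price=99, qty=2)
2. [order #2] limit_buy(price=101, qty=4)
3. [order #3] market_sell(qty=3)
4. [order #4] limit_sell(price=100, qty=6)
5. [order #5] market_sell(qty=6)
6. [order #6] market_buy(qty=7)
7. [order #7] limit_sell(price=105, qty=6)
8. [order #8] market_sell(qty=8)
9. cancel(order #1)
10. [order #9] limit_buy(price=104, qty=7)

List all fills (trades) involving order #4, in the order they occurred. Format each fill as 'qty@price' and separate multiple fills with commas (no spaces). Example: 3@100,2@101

Answer: 1@101,5@100

Derivation:
After op 1 [order #1] limit_buy(price=99, qty=2): fills=none; bids=[#1:2@99] asks=[-]
After op 2 [order #2] limit_buy(price=101, qty=4): fills=none; bids=[#2:4@101 #1:2@99] asks=[-]
After op 3 [order #3] market_sell(qty=3): fills=#2x#3:3@101; bids=[#2:1@101 #1:2@99] asks=[-]
After op 4 [order #4] limit_sell(price=100, qty=6): fills=#2x#4:1@101; bids=[#1:2@99] asks=[#4:5@100]
After op 5 [order #5] market_sell(qty=6): fills=#1x#5:2@99; bids=[-] asks=[#4:5@100]
After op 6 [order #6] market_buy(qty=7): fills=#6x#4:5@100; bids=[-] asks=[-]
After op 7 [order #7] limit_sell(price=105, qty=6): fills=none; bids=[-] asks=[#7:6@105]
After op 8 [order #8] market_sell(qty=8): fills=none; bids=[-] asks=[#7:6@105]
After op 9 cancel(order #1): fills=none; bids=[-] asks=[#7:6@105]
After op 10 [order #9] limit_buy(price=104, qty=7): fills=none; bids=[#9:7@104] asks=[#7:6@105]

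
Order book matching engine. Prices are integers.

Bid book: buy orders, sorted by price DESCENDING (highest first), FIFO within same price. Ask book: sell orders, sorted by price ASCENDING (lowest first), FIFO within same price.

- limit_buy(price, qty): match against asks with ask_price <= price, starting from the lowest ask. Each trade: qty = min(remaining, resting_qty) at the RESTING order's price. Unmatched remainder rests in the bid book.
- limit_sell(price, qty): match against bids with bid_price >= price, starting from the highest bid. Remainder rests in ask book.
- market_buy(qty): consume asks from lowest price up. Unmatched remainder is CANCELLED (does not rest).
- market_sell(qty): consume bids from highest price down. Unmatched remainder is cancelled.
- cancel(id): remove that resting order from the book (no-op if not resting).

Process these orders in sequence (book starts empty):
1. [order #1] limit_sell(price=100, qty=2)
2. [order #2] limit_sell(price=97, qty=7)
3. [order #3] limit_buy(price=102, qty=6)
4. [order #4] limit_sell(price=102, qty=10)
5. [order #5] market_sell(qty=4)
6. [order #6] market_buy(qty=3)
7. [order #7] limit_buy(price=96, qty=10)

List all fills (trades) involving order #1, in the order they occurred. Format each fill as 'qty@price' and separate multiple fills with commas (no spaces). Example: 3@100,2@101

After op 1 [order #1] limit_sell(price=100, qty=2): fills=none; bids=[-] asks=[#1:2@100]
After op 2 [order #2] limit_sell(price=97, qty=7): fills=none; bids=[-] asks=[#2:7@97 #1:2@100]
After op 3 [order #3] limit_buy(price=102, qty=6): fills=#3x#2:6@97; bids=[-] asks=[#2:1@97 #1:2@100]
After op 4 [order #4] limit_sell(price=102, qty=10): fills=none; bids=[-] asks=[#2:1@97 #1:2@100 #4:10@102]
After op 5 [order #5] market_sell(qty=4): fills=none; bids=[-] asks=[#2:1@97 #1:2@100 #4:10@102]
After op 6 [order #6] market_buy(qty=3): fills=#6x#2:1@97 #6x#1:2@100; bids=[-] asks=[#4:10@102]
After op 7 [order #7] limit_buy(price=96, qty=10): fills=none; bids=[#7:10@96] asks=[#4:10@102]

Answer: 2@100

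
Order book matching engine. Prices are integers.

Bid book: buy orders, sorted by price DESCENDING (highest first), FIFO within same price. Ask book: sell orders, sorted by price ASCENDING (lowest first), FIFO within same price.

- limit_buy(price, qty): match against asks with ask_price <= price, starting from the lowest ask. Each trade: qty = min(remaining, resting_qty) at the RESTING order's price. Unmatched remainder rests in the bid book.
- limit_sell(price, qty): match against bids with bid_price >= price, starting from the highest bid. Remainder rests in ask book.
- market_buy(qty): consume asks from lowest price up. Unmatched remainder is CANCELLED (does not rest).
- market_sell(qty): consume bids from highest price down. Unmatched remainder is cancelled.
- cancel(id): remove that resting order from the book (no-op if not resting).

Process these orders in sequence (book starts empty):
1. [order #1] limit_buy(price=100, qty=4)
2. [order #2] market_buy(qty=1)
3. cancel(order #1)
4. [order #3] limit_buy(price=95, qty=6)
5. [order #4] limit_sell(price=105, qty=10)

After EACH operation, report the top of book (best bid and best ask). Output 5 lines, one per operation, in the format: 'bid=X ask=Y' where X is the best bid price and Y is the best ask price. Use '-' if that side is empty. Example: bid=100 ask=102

Answer: bid=100 ask=-
bid=100 ask=-
bid=- ask=-
bid=95 ask=-
bid=95 ask=105

Derivation:
After op 1 [order #1] limit_buy(price=100, qty=4): fills=none; bids=[#1:4@100] asks=[-]
After op 2 [order #2] market_buy(qty=1): fills=none; bids=[#1:4@100] asks=[-]
After op 3 cancel(order #1): fills=none; bids=[-] asks=[-]
After op 4 [order #3] limit_buy(price=95, qty=6): fills=none; bids=[#3:6@95] asks=[-]
After op 5 [order #4] limit_sell(price=105, qty=10): fills=none; bids=[#3:6@95] asks=[#4:10@105]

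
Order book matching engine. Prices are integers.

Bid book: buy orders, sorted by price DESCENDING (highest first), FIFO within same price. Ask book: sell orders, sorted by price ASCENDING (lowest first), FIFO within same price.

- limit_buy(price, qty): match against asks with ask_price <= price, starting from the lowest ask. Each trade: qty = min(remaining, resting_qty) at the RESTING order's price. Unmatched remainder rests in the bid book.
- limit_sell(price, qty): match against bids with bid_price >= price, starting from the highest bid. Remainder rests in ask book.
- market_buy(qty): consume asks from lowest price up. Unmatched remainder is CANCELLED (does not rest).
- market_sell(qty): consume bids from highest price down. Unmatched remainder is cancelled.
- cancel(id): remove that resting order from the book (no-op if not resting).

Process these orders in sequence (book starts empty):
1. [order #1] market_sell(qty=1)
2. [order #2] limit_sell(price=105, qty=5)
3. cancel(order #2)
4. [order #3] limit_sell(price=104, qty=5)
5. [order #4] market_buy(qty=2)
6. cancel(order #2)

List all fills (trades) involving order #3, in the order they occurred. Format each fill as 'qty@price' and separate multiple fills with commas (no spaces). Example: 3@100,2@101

After op 1 [order #1] market_sell(qty=1): fills=none; bids=[-] asks=[-]
After op 2 [order #2] limit_sell(price=105, qty=5): fills=none; bids=[-] asks=[#2:5@105]
After op 3 cancel(order #2): fills=none; bids=[-] asks=[-]
After op 4 [order #3] limit_sell(price=104, qty=5): fills=none; bids=[-] asks=[#3:5@104]
After op 5 [order #4] market_buy(qty=2): fills=#4x#3:2@104; bids=[-] asks=[#3:3@104]
After op 6 cancel(order #2): fills=none; bids=[-] asks=[#3:3@104]

Answer: 2@104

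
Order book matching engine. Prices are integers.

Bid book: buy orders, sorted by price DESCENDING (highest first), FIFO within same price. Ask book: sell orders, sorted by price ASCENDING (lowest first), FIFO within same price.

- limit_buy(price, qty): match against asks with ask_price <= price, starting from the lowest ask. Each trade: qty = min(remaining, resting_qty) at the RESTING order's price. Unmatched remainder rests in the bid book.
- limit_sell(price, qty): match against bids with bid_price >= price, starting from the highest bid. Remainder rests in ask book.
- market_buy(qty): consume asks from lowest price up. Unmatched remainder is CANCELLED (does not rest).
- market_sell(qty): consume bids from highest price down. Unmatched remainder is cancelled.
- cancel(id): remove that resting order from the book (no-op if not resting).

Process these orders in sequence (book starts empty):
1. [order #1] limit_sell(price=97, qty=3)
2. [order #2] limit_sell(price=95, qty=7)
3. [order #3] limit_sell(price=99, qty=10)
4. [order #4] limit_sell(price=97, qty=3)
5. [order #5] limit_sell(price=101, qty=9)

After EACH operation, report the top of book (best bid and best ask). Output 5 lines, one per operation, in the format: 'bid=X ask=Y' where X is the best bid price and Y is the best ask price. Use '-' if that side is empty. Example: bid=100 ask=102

After op 1 [order #1] limit_sell(price=97, qty=3): fills=none; bids=[-] asks=[#1:3@97]
After op 2 [order #2] limit_sell(price=95, qty=7): fills=none; bids=[-] asks=[#2:7@95 #1:3@97]
After op 3 [order #3] limit_sell(price=99, qty=10): fills=none; bids=[-] asks=[#2:7@95 #1:3@97 #3:10@99]
After op 4 [order #4] limit_sell(price=97, qty=3): fills=none; bids=[-] asks=[#2:7@95 #1:3@97 #4:3@97 #3:10@99]
After op 5 [order #5] limit_sell(price=101, qty=9): fills=none; bids=[-] asks=[#2:7@95 #1:3@97 #4:3@97 #3:10@99 #5:9@101]

Answer: bid=- ask=97
bid=- ask=95
bid=- ask=95
bid=- ask=95
bid=- ask=95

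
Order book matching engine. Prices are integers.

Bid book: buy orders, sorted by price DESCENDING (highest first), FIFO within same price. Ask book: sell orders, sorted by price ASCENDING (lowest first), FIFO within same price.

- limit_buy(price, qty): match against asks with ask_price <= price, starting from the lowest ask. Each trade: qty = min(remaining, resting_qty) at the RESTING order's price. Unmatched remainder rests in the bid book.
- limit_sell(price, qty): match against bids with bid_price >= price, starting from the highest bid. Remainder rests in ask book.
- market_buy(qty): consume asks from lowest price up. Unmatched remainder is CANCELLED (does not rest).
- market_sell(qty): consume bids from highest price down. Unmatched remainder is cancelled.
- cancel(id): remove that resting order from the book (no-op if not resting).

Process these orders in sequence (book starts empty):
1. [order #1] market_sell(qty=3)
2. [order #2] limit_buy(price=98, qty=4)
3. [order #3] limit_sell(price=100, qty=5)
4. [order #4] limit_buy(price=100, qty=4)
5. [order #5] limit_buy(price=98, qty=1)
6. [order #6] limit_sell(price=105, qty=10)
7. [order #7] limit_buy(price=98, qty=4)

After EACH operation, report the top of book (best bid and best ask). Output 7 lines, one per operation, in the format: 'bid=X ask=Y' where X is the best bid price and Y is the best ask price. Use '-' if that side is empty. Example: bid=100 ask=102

After op 1 [order #1] market_sell(qty=3): fills=none; bids=[-] asks=[-]
After op 2 [order #2] limit_buy(price=98, qty=4): fills=none; bids=[#2:4@98] asks=[-]
After op 3 [order #3] limit_sell(price=100, qty=5): fills=none; bids=[#2:4@98] asks=[#3:5@100]
After op 4 [order #4] limit_buy(price=100, qty=4): fills=#4x#3:4@100; bids=[#2:4@98] asks=[#3:1@100]
After op 5 [order #5] limit_buy(price=98, qty=1): fills=none; bids=[#2:4@98 #5:1@98] asks=[#3:1@100]
After op 6 [order #6] limit_sell(price=105, qty=10): fills=none; bids=[#2:4@98 #5:1@98] asks=[#3:1@100 #6:10@105]
After op 7 [order #7] limit_buy(price=98, qty=4): fills=none; bids=[#2:4@98 #5:1@98 #7:4@98] asks=[#3:1@100 #6:10@105]

Answer: bid=- ask=-
bid=98 ask=-
bid=98 ask=100
bid=98 ask=100
bid=98 ask=100
bid=98 ask=100
bid=98 ask=100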